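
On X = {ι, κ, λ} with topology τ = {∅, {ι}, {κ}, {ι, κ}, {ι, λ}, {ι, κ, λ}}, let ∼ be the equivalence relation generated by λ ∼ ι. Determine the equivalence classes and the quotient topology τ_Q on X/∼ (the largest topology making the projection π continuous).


X/∼ = {[ι=λ], [κ]}; |τ_Q| = 4.

Equivalence classes: [ι=λ], [κ].
Quotient map π: X → X/∼ sends ι ↦ [ι=λ], κ ↦ [κ], λ ↦ [ι=λ].
For each subset V ⊆ X/∼, compute π^{-1}(V) ⊆ X and check whether π^{-1}(V) ∈ τ. V is open in τ_Q iff π^{-1}(V) ∈ τ.
  V = {}: π^{-1}(V) = ∅ ∈ τ ✓.
  V = {[ι=λ]}: π^{-1}(V) = {ι, λ} ∈ τ ✓.
  V = {[κ]}: π^{-1}(V) = {κ} ∈ τ ✓.
  V = {[ι=λ], [κ]}: π^{-1}(V) = {ι, κ, λ} ∈ τ ✓.
Open sets in the quotient: τ_Q = {{}, {[ι=λ]}, {[κ]}, {[ι=λ], [κ]}} (4 elements).


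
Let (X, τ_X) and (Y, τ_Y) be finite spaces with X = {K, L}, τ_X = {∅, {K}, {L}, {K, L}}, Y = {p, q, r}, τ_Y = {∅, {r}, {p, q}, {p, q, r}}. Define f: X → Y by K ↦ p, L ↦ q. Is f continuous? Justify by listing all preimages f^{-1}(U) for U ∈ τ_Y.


f IS continuous.

Compute f^{-1}(U) for each U ∈ τ_Y:
  U = ∅: f^{-1}(U) = ∅ ∈ τ_X ✓.
  U = {r}: f^{-1}(U) = ∅ ∈ τ_X ✓.
  U = {p, q}: f^{-1}(U) = {K, L} ∈ τ_X ✓.
  U = {p, q, r}: f^{-1}(U) = {K, L} ∈ τ_X ✓.
Every preimage lies in τ_X, so f IS continuous.


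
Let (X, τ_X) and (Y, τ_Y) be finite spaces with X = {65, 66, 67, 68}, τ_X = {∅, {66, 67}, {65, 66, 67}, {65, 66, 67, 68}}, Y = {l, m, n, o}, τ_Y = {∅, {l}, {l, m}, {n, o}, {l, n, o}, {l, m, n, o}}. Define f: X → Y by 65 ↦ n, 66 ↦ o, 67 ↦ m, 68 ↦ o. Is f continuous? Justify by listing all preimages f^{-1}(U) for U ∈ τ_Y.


f is NOT continuous.

Compute f^{-1}(U) for each U ∈ τ_Y:
  U = ∅: f^{-1}(U) = ∅ ∈ τ_X ✓.
  U = {l}: f^{-1}(U) = ∅ ∈ τ_X ✓.
  U = {l, m}: f^{-1}(U) = {67} ∉ τ_X ✗.
  U = {n, o}: f^{-1}(U) = {65, 66, 68} ∉ τ_X ✗.
  U = {l, n, o}: f^{-1}(U) = {65, 66, 68} ∉ τ_X ✗.
  U = {l, m, n, o}: f^{-1}(U) = {65, 66, 67, 68} ∈ τ_X ✓.
Found U = {l, m} with f^{-1}(U) = {67} not in τ_X. Therefore f is NOT continuous.


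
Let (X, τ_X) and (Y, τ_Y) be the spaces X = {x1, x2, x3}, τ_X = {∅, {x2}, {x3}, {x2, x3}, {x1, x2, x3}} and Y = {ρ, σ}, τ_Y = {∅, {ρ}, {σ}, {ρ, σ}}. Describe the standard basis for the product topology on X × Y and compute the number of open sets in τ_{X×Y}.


Basis B = {∅ × ∅, {x2} × {ρ}, {x2} × {σ}, {x3} × {ρ}, {x3} × {σ}, {x2} × {ρ, σ}, {x2, x3} × {ρ}, {x2, x3} × {σ}, {x3} × {ρ, σ}, {x1, x2, x3} × {ρ}, {x1, x2, x3} × {σ}, {x2, x3} × {ρ, σ}, {x1, x2, x3} × {ρ, σ}}; |τ_{X×Y}| = 25.

Enumerate products U × V with U ∈ τ_X, V ∈ τ_Y (deduplicated):
  ∅ × ∅ = {} (∅)
  {x2} × {ρ} = {(x2,ρ)}
  {x2} × {σ} = {(x2,σ)}
  {x3} × {ρ} = {(x3,ρ)}
  {x3} × {σ} = {(x3,σ)}
  {x2} × {ρ, σ} = {(x2,ρ), (x2,σ)}
  {x2, x3} × {ρ} = {(x2,ρ), (x3,ρ)}
  {x2, x3} × {σ} = {(x2,σ), (x3,σ)}
  {x3} × {ρ, σ} = {(x3,ρ), (x3,σ)}
  {x1, x2, x3} × {ρ} = {(x1,ρ), (x2,ρ), (x3,ρ)}
  {x1, x2, x3} × {σ} = {(x1,σ), (x2,σ), (x3,σ)}
  {x2, x3} × {ρ, σ} = {(x2,ρ), (x2,σ), (x3,ρ), (x3,σ)}
  {x1, x2, x3} × {ρ, σ} = {(x1,ρ), (x1,σ), (x2,ρ), (x2,σ), (x3,ρ), (x3,σ)}
These 13 distinct sets form the basis B.
Close under arbitrary unions to get τ_{X×Y}; counting gives |τ_{X×Y}| = 25.


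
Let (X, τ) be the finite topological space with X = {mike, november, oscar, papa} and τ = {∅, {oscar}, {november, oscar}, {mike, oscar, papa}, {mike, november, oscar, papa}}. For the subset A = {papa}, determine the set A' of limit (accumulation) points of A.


A' = {mike}

For each x ∈ X, list the open sets U ∈ τ with x ∈ U, then check whether U ∩ (A ∖ {x}) ≠ ∅ for every such U.
  x = mike: opens ∋ x are {mike, oscar, papa}, {mike, november, oscar, papa}; each meets A ∖ {mike}, so x IS a limit point.
  x = november: open {november, oscar} ∋ x has {november, oscar} ∩ (A ∖ {november}) = ∅, so x is NOT a limit point.
  x = oscar: open {oscar} ∋ x has {oscar} ∩ (A ∖ {oscar}) = ∅, so x is NOT a limit point.
  x = papa: open {mike, oscar, papa} ∋ x has {mike, oscar, papa} ∩ (A ∖ {papa}) = ∅, so x is NOT a limit point.
Collecting: A' = {mike}.


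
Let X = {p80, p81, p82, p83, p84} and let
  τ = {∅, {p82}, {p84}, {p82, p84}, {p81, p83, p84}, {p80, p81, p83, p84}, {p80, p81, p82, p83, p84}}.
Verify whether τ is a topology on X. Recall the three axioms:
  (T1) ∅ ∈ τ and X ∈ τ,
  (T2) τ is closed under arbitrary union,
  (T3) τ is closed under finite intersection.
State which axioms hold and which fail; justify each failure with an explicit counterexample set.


τ is NOT a topology on X.

Axiom (T1): ∅ ∈ τ? Yes; X ∈ τ? Yes.
Axiom (T2/T3): check pairwise unions and intersections of members of τ.
Counterexample for (T2): {p82} ∪ {p81, p83, p84} = {p81, p82, p83, p84} ∉ τ. Therefore τ is NOT a topology.


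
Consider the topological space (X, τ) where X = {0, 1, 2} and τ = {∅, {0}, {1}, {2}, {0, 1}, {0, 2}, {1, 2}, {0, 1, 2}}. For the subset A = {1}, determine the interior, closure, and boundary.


int(A) = {1}, cl(A) = {1}, ∂A = ∅.

Closed sets in (X, τ) are complements of opens:
  closed(X, τ) = {∅, {0}, {1}, {2}, {0, 1}, {0, 2}, {1, 2}, {0, 1, 2}}.
int(A) = ⋃ {U ∈ τ : U ⊆ A}. Opens contained in A: ∅, {1}.
Taking the union of these: int(A) = {1}.
cl(A) = ⋂ {C closed : A ⊆ C}. Closed sets containing A: {1}, {0, 1}, {1, 2}, {0, 1, 2}.
Intersecting these: cl(A) = {1}.
∂A = cl(A) ∖ int(A) = {1} ∖ {1} = ∅.


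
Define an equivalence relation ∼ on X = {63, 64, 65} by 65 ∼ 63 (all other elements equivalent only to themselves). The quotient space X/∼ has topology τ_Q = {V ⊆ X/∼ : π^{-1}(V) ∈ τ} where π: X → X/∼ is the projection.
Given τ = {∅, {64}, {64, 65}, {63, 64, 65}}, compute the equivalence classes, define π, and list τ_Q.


X/∼ = {[63=65], [64]}; |τ_Q| = 3.

Equivalence classes: [63=65], [64].
Quotient map π: X → X/∼ sends 63 ↦ [63=65], 64 ↦ [64], 65 ↦ [63=65].
For each subset V ⊆ X/∼, compute π^{-1}(V) ⊆ X and check whether π^{-1}(V) ∈ τ. V is open in τ_Q iff π^{-1}(V) ∈ τ.
  V = {}: π^{-1}(V) = ∅ ∈ τ ✓.
  V = {[63=65]}: π^{-1}(V) = {63, 65} ∉ τ ✗.
  V = {[64]}: π^{-1}(V) = {64} ∈ τ ✓.
  V = {[63=65], [64]}: π^{-1}(V) = {63, 64, 65} ∈ τ ✓.
Open sets in the quotient: τ_Q = {{}, {[64]}, {[63=65], [64]}} (3 elements).


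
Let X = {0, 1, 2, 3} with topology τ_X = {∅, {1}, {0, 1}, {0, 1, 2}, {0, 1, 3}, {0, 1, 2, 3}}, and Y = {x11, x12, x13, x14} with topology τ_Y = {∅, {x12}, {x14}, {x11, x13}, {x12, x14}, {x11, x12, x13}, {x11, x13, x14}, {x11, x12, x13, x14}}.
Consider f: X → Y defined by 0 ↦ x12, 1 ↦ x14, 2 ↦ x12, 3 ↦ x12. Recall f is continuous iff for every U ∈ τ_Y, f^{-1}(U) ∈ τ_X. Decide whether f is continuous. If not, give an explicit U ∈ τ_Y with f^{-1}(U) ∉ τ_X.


f is NOT continuous.

Compute f^{-1}(U) for each U ∈ τ_Y:
  U = ∅: f^{-1}(U) = ∅ ∈ τ_X ✓.
  U = {x12}: f^{-1}(U) = {0, 2, 3} ∉ τ_X ✗.
  U = {x14}: f^{-1}(U) = {1} ∈ τ_X ✓.
  U = {x11, x13}: f^{-1}(U) = ∅ ∈ τ_X ✓.
  U = {x12, x14}: f^{-1}(U) = {0, 1, 2, 3} ∈ τ_X ✓.
  U = {x11, x12, x13}: f^{-1}(U) = {0, 2, 3} ∉ τ_X ✗.
  U = {x11, x13, x14}: f^{-1}(U) = {1} ∈ τ_X ✓.
  U = {x11, x12, x13, x14}: f^{-1}(U) = {0, 1, 2, 3} ∈ τ_X ✓.
Found U = {x12} with f^{-1}(U) = {0, 2, 3} not in τ_X. Therefore f is NOT continuous.


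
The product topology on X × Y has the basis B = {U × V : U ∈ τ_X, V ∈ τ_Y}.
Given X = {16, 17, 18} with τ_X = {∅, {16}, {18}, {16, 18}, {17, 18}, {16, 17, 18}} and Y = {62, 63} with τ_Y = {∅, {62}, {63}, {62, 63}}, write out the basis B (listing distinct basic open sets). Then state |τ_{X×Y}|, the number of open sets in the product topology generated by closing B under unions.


Basis B = {∅ × ∅, {16} × {62}, {16} × {63}, {18} × {62}, {18} × {63}, {16} × {62, 63}, {16, 18} × {62}, {16, 18} × {63}, {17, 18} × {62}, {17, 18} × {63}, {18} × {62, 63}, {16, 17, 18} × {62}, {16, 17, 18} × {63}, {16, 18} × {62, 63}, {17, 18} × {62, 63}, {16, 17, 18} × {62, 63}}; |τ_{X×Y}| = 36.

Enumerate products U × V with U ∈ τ_X, V ∈ τ_Y (deduplicated):
  ∅ × ∅ = {} (∅)
  {16} × {62} = {(16,62)}
  {16} × {63} = {(16,63)}
  {18} × {62} = {(18,62)}
  {18} × {63} = {(18,63)}
  {16} × {62, 63} = {(16,62), (16,63)}
  {16, 18} × {62} = {(16,62), (18,62)}
  {16, 18} × {63} = {(16,63), (18,63)}
  {17, 18} × {62} = {(17,62), (18,62)}
  {17, 18} × {63} = {(17,63), (18,63)}
  {18} × {62, 63} = {(18,62), (18,63)}
  {16, 17, 18} × {62} = {(16,62), (17,62), (18,62)}
  {16, 17, 18} × {63} = {(16,63), (17,63), (18,63)}
  {16, 18} × {62, 63} = {(16,62), (16,63), (18,62), (18,63)}
  {17, 18} × {62, 63} = {(17,62), (17,63), (18,62), (18,63)}
  {16, 17, 18} × {62, 63} = {(16,62), (16,63), (17,62), (17,63), (18,62), (18,63)}
These 16 distinct sets form the basis B.
Close under arbitrary unions to get τ_{X×Y}; counting gives |τ_{X×Y}| = 36.


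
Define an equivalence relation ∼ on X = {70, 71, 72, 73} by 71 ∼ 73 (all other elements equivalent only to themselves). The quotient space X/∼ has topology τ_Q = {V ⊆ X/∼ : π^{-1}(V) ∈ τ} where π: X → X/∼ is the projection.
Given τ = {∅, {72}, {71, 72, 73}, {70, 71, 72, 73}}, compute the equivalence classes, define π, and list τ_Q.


X/∼ = {[70], [71=73], [72]}; |τ_Q| = 4.

Equivalence classes: [70], [71=73], [72].
Quotient map π: X → X/∼ sends 70 ↦ [70], 71 ↦ [71=73], 72 ↦ [72], 73 ↦ [71=73].
For each subset V ⊆ X/∼, compute π^{-1}(V) ⊆ X and check whether π^{-1}(V) ∈ τ. V is open in τ_Q iff π^{-1}(V) ∈ τ.
  V = {}: π^{-1}(V) = ∅ ∈ τ ✓.
  V = {[70]}: π^{-1}(V) = {70} ∉ τ ✗.
  V = {[71=73]}: π^{-1}(V) = {71, 73} ∉ τ ✗.
  V = {[70], [71=73]}: π^{-1}(V) = {70, 71, 73} ∉ τ ✗.
  V = {[72]}: π^{-1}(V) = {72} ∈ τ ✓.
  V = {[70], [72]}: π^{-1}(V) = {70, 72} ∉ τ ✗.
  V = {[71=73], [72]}: π^{-1}(V) = {71, 72, 73} ∈ τ ✓.
  V = {[70], [71=73], [72]}: π^{-1}(V) = {70, 71, 72, 73} ∈ τ ✓.
Open sets in the quotient: τ_Q = {{}, {[72]}, {[71=73], [72]}, {[70], [71=73], [72]}} (4 elements).


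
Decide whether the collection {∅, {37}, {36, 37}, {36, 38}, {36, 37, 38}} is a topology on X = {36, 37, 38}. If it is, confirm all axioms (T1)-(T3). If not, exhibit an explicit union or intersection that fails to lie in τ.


τ is NOT a topology on X.

Axiom (T1): ∅ ∈ τ? Yes; X ∈ τ? Yes.
Axiom (T2/T3): check pairwise unions and intersections of members of τ.
Counterexample for (T3): {36, 37} ∩ {36, 38} = {36} ∉ τ. Therefore τ is NOT a topology.


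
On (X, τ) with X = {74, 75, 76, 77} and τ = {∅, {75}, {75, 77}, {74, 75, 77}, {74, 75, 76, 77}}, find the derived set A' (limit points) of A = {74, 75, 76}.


A' = {74, 76, 77}

For each x ∈ X, list the open sets U ∈ τ with x ∈ U, then check whether U ∩ (A ∖ {x}) ≠ ∅ for every such U.
  x = 74: opens ∋ x are {74, 75, 77}, {74, 75, 76, 77}; each meets A ∖ {74}, so x IS a limit point.
  x = 75: open {75} ∋ x has {75} ∩ (A ∖ {75}) = ∅, so x is NOT a limit point.
  x = 76: opens ∋ x are {74, 75, 76, 77}; each meets A ∖ {76}, so x IS a limit point.
  x = 77: opens ∋ x are {75, 77}, {74, 75, 77}, {74, 75, 76, 77}; each meets A ∖ {77}, so x IS a limit point.
Collecting: A' = {74, 76, 77}.


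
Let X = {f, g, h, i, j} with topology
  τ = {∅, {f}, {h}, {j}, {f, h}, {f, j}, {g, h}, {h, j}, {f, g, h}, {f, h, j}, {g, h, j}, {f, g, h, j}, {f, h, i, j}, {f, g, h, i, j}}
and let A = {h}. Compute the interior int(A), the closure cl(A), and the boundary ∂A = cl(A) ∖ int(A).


int(A) = {h}, cl(A) = {g, h, i}, ∂A = {g, i}.

Closed sets in (X, τ) are complements of opens:
  closed(X, τ) = {∅, {g}, {i}, {f, i}, {g, i}, {i, j}, {f, g, i}, {f, i, j}, {g, h, i}, {g, i, j}, {f, g, h, i}, {f, g, i, j}, {g, h, i, j}, {f, g, h, i, j}}.
int(A) = ⋃ {U ∈ τ : U ⊆ A}. Opens contained in A: ∅, {h}.
Taking the union of these: int(A) = {h}.
cl(A) = ⋂ {C closed : A ⊆ C}. Closed sets containing A: {g, h, i}, {f, g, h, i}, {g, h, i, j}, {f, g, h, i, j}.
Intersecting these: cl(A) = {g, h, i}.
∂A = cl(A) ∖ int(A) = {g, h, i} ∖ {h} = {g, i}.


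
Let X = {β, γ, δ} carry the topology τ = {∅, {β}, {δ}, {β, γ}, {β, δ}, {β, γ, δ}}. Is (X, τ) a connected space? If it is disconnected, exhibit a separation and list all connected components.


(X, τ) is disconnected; components = [{δ}, {β, γ}].

Find clopen sets (U ∈ τ with X ∖ U ∈ τ):
  U = ∅, X ∖ U = {β, γ, δ} — both open, so U is clopen.
  U = {δ}, X ∖ U = {β, γ} — both open, so U is clopen.
  U = {β, γ}, X ∖ U = {δ} — both open, so U is clopen.
  U = {β, γ, δ}, X ∖ U = ∅ — both open, so U is clopen.
Nontrivial clopen(s) exist: e.g. {β, γ}. So (X, τ) is disconnected.
Compute connected components by grouping points that agree on all clopens:
  component: {δ}
  component: {β, γ}


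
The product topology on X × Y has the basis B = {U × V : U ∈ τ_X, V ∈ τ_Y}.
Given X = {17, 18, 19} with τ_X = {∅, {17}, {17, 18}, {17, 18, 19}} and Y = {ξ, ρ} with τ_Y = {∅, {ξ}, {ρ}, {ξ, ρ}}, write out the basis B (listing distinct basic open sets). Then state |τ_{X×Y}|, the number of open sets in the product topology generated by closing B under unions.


Basis B = {∅ × ∅, {17} × {ξ}, {17} × {ρ}, {17} × {ξ, ρ}, {17, 18} × {ξ}, {17, 18} × {ρ}, {17, 18, 19} × {ξ}, {17, 18, 19} × {ρ}, {17, 18} × {ξ, ρ}, {17, 18, 19} × {ξ, ρ}}; |τ_{X×Y}| = 16.

Enumerate products U × V with U ∈ τ_X, V ∈ τ_Y (deduplicated):
  ∅ × ∅ = {} (∅)
  {17} × {ξ} = {(17,ξ)}
  {17} × {ρ} = {(17,ρ)}
  {17} × {ξ, ρ} = {(17,ξ), (17,ρ)}
  {17, 18} × {ξ} = {(17,ξ), (18,ξ)}
  {17, 18} × {ρ} = {(17,ρ), (18,ρ)}
  {17, 18, 19} × {ξ} = {(17,ξ), (18,ξ), (19,ξ)}
  {17, 18, 19} × {ρ} = {(17,ρ), (18,ρ), (19,ρ)}
  {17, 18} × {ξ, ρ} = {(17,ξ), (17,ρ), (18,ξ), (18,ρ)}
  {17, 18, 19} × {ξ, ρ} = {(17,ξ), (17,ρ), (18,ξ), (18,ρ), (19,ξ), (19,ρ)}
These 10 distinct sets form the basis B.
Close under arbitrary unions to get τ_{X×Y}; counting gives |τ_{X×Y}| = 16.


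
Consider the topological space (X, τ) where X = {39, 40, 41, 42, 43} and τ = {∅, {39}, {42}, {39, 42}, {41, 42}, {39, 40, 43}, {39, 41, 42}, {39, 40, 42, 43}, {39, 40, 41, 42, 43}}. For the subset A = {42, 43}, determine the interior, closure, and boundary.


int(A) = {42}, cl(A) = {40, 41, 42, 43}, ∂A = {40, 41, 43}.

Closed sets in (X, τ) are complements of opens:
  closed(X, τ) = {∅, {41}, {40, 43}, {41, 42}, {39, 40, 43}, {40, 41, 43}, {39, 40, 41, 43}, {40, 41, 42, 43}, {39, 40, 41, 42, 43}}.
int(A) = ⋃ {U ∈ τ : U ⊆ A}. Opens contained in A: ∅, {42}.
Taking the union of these: int(A) = {42}.
cl(A) = ⋂ {C closed : A ⊆ C}. Closed sets containing A: {40, 41, 42, 43}, {39, 40, 41, 42, 43}.
Intersecting these: cl(A) = {40, 41, 42, 43}.
∂A = cl(A) ∖ int(A) = {40, 41, 42, 43} ∖ {42} = {40, 41, 43}.


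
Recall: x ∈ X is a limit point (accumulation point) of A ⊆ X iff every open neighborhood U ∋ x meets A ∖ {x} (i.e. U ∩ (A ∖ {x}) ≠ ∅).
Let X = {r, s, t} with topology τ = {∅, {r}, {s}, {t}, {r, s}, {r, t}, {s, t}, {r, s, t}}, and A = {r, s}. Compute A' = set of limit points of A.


A' = ∅

For each x ∈ X, list the open sets U ∈ τ with x ∈ U, then check whether U ∩ (A ∖ {x}) ≠ ∅ for every such U.
  x = r: open {r} ∋ x has {r} ∩ (A ∖ {r}) = ∅, so x is NOT a limit point.
  x = s: open {s} ∋ x has {s} ∩ (A ∖ {s}) = ∅, so x is NOT a limit point.
  x = t: open {t} ∋ x has {t} ∩ (A ∖ {t}) = ∅, so x is NOT a limit point.
Collecting: A' = ∅.


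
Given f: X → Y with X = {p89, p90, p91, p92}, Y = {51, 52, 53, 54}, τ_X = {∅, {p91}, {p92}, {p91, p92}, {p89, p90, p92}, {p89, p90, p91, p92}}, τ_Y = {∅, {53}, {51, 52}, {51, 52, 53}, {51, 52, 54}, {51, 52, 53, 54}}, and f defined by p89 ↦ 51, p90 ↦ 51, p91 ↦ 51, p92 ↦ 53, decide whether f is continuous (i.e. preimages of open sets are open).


f is NOT continuous.

Compute f^{-1}(U) for each U ∈ τ_Y:
  U = ∅: f^{-1}(U) = ∅ ∈ τ_X ✓.
  U = {53}: f^{-1}(U) = {p92} ∈ τ_X ✓.
  U = {51, 52}: f^{-1}(U) = {p89, p90, p91} ∉ τ_X ✗.
  U = {51, 52, 53}: f^{-1}(U) = {p89, p90, p91, p92} ∈ τ_X ✓.
  U = {51, 52, 54}: f^{-1}(U) = {p89, p90, p91} ∉ τ_X ✗.
  U = {51, 52, 53, 54}: f^{-1}(U) = {p89, p90, p91, p92} ∈ τ_X ✓.
Found U = {51, 52} with f^{-1}(U) = {p89, p90, p91} not in τ_X. Therefore f is NOT continuous.


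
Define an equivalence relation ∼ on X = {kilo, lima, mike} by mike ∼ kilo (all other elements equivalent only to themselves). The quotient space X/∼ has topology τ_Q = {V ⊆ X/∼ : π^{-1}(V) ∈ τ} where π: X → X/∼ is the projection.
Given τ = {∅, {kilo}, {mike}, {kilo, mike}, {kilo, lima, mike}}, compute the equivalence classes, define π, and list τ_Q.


X/∼ = {[kilo=mike], [lima]}; |τ_Q| = 3.

Equivalence classes: [kilo=mike], [lima].
Quotient map π: X → X/∼ sends kilo ↦ [kilo=mike], lima ↦ [lima], mike ↦ [kilo=mike].
For each subset V ⊆ X/∼, compute π^{-1}(V) ⊆ X and check whether π^{-1}(V) ∈ τ. V is open in τ_Q iff π^{-1}(V) ∈ τ.
  V = {}: π^{-1}(V) = ∅ ∈ τ ✓.
  V = {[kilo=mike]}: π^{-1}(V) = {kilo, mike} ∈ τ ✓.
  V = {[lima]}: π^{-1}(V) = {lima} ∉ τ ✗.
  V = {[kilo=mike], [lima]}: π^{-1}(V) = {kilo, lima, mike} ∈ τ ✓.
Open sets in the quotient: τ_Q = {{}, {[kilo=mike]}, {[kilo=mike], [lima]}} (3 elements).


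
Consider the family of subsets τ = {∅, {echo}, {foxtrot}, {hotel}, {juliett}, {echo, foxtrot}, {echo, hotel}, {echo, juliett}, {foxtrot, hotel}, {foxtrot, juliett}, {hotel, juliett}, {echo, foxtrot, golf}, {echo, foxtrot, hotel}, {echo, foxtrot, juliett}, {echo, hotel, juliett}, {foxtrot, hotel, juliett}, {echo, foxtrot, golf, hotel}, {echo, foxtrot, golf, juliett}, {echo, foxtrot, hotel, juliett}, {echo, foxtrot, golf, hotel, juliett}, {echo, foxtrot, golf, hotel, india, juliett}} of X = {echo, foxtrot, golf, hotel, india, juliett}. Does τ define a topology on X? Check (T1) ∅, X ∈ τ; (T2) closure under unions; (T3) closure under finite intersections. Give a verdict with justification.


τ IS a topology on X.

Axiom (T1): ∅ ∈ τ? Yes; X ∈ τ? Yes.
Axiom (T2/T3): check pairwise unions and intersections of members of τ.
All pairwise intersections and unions checked — each lies in τ. Therefore τ satisfies (T1), (T2), (T3): it IS a topology on X.


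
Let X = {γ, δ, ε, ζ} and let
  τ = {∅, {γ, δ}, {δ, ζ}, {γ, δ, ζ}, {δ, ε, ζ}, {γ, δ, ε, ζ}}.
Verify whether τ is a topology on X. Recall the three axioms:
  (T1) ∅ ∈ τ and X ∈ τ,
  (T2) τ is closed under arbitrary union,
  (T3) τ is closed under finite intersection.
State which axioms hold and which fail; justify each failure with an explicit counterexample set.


τ is NOT a topology on X.

Axiom (T1): ∅ ∈ τ? Yes; X ∈ τ? Yes.
Axiom (T2/T3): check pairwise unions and intersections of members of τ.
Counterexample for (T3): {γ, δ} ∩ {δ, ζ} = {δ} ∉ τ. Therefore τ is NOT a topology.


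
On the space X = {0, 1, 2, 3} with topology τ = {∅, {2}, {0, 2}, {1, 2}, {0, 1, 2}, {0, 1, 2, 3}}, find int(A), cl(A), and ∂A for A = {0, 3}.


int(A) = ∅, cl(A) = {0, 3}, ∂A = {0, 3}.

Closed sets in (X, τ) are complements of opens:
  closed(X, τ) = {∅, {3}, {0, 3}, {1, 3}, {0, 1, 3}, {0, 1, 2, 3}}.
int(A) = ⋃ {U ∈ τ : U ⊆ A}. Opens contained in A: ∅.
Taking the union of these: int(A) = ∅.
cl(A) = ⋂ {C closed : A ⊆ C}. Closed sets containing A: {0, 3}, {0, 1, 3}, {0, 1, 2, 3}.
Intersecting these: cl(A) = {0, 3}.
∂A = cl(A) ∖ int(A) = {0, 3} ∖ ∅ = {0, 3}.


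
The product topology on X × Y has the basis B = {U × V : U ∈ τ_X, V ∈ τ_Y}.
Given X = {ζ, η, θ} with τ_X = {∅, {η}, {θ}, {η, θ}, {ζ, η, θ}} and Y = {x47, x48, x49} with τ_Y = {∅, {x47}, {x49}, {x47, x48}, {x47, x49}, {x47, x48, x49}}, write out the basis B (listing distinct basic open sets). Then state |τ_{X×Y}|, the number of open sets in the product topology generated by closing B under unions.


Basis B = {∅ × ∅, {η} × {x47}, {η} × {x49}, {θ} × {x47}, {θ} × {x49}, {η} × {x47, x48}, {η} × {x47, x49}, {η, θ} × {x47}, {η, θ} × {x49}, {θ} × {x47, x48}, {θ} × {x47, x49}, {ζ, η, θ} × {x47}, {ζ, η, θ} × {x49}, {η} × {x47, x48, x49}, {θ} × {x47, x48, x49}, {η, θ} × {x47, x48}, {η, θ} × {x47, x49}, {ζ, η, θ} × {x47, x48}, {ζ, η, θ} × {x47, x49}, {η, θ} × {x47, x48, x49}, {ζ, η, θ} × {x47, x48, x49}}; |τ_{X×Y}| = 70.

Enumerate products U × V with U ∈ τ_X, V ∈ τ_Y (deduplicated):
  ∅ × ∅ = {} (∅)
  {η} × {x47} = {(η,x47)}
  {η} × {x49} = {(η,x49)}
  {θ} × {x47} = {(θ,x47)}
  {θ} × {x49} = {(θ,x49)}
  {η} × {x47, x48} = {(η,x47), (η,x48)}
  {η} × {x47, x49} = {(η,x47), (η,x49)}
  {η, θ} × {x47} = {(η,x47), (θ,x47)}
  {η, θ} × {x49} = {(η,x49), (θ,x49)}
  {θ} × {x47, x48} = {(θ,x47), (θ,x48)}
  {θ} × {x47, x49} = {(θ,x47), (θ,x49)}
  {ζ, η, θ} × {x47} = {(ζ,x47), (η,x47), (θ,x47)}
  {ζ, η, θ} × {x49} = {(ζ,x49), (η,x49), (θ,x49)}
  {η} × {x47, x48, x49} = {(η,x47), (η,x48), (η,x49)}
  {θ} × {x47, x48, x49} = {(θ,x47), (θ,x48), (θ,x49)}
  {η, θ} × {x47, x48} = {(η,x47), (η,x48), (θ,x47), (θ,x48)}
  {η, θ} × {x47, x49} = {(η,x47), (η,x49), (θ,x47), (θ,x49)}
  {ζ, η, θ} × {x47, x48} = {(ζ,x47), (ζ,x48), (η,x47), (η,x48), (θ,x47), (θ,x48)}
  {ζ, η, θ} × {x47, x49} = {(ζ,x47), (ζ,x49), (η,x47), (η,x49), (θ,x47), (θ,x49)}
  {η, θ} × {x47, x48, x49} = {(η,x47), (η,x48), (η,x49), (θ,x47), (θ,x48), (θ,x49)}
  {ζ, η, θ} × {x47, x48, x49} = {(ζ,x47), (ζ,x48), (ζ,x49), (η,x47), (η,x48), (η,x49), (θ,x47), (θ,x48), (θ,x49)}
These 21 distinct sets form the basis B.
Close under arbitrary unions to get τ_{X×Y}; counting gives |τ_{X×Y}| = 70.


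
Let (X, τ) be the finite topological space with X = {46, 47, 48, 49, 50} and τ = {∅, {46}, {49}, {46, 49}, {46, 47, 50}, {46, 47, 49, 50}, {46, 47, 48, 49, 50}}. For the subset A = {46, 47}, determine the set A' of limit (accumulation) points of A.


A' = {47, 48, 50}

For each x ∈ X, list the open sets U ∈ τ with x ∈ U, then check whether U ∩ (A ∖ {x}) ≠ ∅ for every such U.
  x = 46: open {46} ∋ x has {46} ∩ (A ∖ {46}) = ∅, so x is NOT a limit point.
  x = 47: opens ∋ x are {46, 47, 50}, {46, 47, 49, 50}, {46, 47, 48, 49, 50}; each meets A ∖ {47}, so x IS a limit point.
  x = 48: opens ∋ x are {46, 47, 48, 49, 50}; each meets A ∖ {48}, so x IS a limit point.
  x = 49: open {49} ∋ x has {49} ∩ (A ∖ {49}) = ∅, so x is NOT a limit point.
  x = 50: opens ∋ x are {46, 47, 50}, {46, 47, 49, 50}, {46, 47, 48, 49, 50}; each meets A ∖ {50}, so x IS a limit point.
Collecting: A' = {47, 48, 50}.


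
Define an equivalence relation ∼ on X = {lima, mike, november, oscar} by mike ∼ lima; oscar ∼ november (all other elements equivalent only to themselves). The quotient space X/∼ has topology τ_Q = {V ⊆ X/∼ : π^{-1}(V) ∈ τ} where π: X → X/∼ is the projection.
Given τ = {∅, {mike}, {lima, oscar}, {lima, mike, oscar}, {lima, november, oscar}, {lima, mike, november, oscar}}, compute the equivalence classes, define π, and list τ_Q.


X/∼ = {[lima=mike], [november=oscar]}; |τ_Q| = 2.

Equivalence classes: [lima=mike], [november=oscar].
Quotient map π: X → X/∼ sends lima ↦ [lima=mike], mike ↦ [lima=mike], november ↦ [november=oscar], oscar ↦ [november=oscar].
For each subset V ⊆ X/∼, compute π^{-1}(V) ⊆ X and check whether π^{-1}(V) ∈ τ. V is open in τ_Q iff π^{-1}(V) ∈ τ.
  V = {}: π^{-1}(V) = ∅ ∈ τ ✓.
  V = {[lima=mike]}: π^{-1}(V) = {lima, mike} ∉ τ ✗.
  V = {[november=oscar]}: π^{-1}(V) = {november, oscar} ∉ τ ✗.
  V = {[lima=mike], [november=oscar]}: π^{-1}(V) = {lima, mike, november, oscar} ∈ τ ✓.
Open sets in the quotient: τ_Q = {{}, {[lima=mike], [november=oscar]}} (2 elements).


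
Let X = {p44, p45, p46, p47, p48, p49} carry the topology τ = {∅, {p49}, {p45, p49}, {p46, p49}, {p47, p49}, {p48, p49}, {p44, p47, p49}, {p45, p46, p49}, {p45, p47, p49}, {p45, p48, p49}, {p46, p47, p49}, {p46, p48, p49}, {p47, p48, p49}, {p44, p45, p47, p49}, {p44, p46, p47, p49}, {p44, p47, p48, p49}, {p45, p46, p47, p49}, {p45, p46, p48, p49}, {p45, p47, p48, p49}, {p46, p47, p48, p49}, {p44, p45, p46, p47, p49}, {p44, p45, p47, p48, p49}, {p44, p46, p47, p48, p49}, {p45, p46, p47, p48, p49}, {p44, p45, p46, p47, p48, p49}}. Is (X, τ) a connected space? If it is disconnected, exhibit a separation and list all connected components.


(X, τ) is connected.

Find clopen sets (U ∈ τ with X ∖ U ∈ τ):
  U = ∅, X ∖ U = {p44, p45, p46, p47, p48, p49} — both open, so U is clopen.
  U = {p44, p45, p46, p47, p48, p49}, X ∖ U = ∅ — both open, so U is clopen.
Only trivial clopens (∅ and X) exist, so (X, τ) is connected.
Compute connected components by grouping points that agree on all clopens:
  component: {p44, p45, p46, p47, p48, p49}


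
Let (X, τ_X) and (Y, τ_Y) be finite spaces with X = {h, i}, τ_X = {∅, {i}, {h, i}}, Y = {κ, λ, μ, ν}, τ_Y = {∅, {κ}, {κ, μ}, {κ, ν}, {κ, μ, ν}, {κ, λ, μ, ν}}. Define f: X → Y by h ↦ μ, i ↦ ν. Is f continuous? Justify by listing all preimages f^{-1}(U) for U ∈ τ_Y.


f is NOT continuous.

Compute f^{-1}(U) for each U ∈ τ_Y:
  U = ∅: f^{-1}(U) = ∅ ∈ τ_X ✓.
  U = {κ}: f^{-1}(U) = ∅ ∈ τ_X ✓.
  U = {κ, μ}: f^{-1}(U) = {h} ∉ τ_X ✗.
  U = {κ, ν}: f^{-1}(U) = {i} ∈ τ_X ✓.
  U = {κ, μ, ν}: f^{-1}(U) = {h, i} ∈ τ_X ✓.
  U = {κ, λ, μ, ν}: f^{-1}(U) = {h, i} ∈ τ_X ✓.
Found U = {κ, μ} with f^{-1}(U) = {h} not in τ_X. Therefore f is NOT continuous.


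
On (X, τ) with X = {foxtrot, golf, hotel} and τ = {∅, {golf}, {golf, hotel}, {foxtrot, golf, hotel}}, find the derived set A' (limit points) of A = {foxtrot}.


A' = ∅

For each x ∈ X, list the open sets U ∈ τ with x ∈ U, then check whether U ∩ (A ∖ {x}) ≠ ∅ for every such U.
  x = foxtrot: open {foxtrot, golf, hotel} ∋ x has {foxtrot, golf, hotel} ∩ (A ∖ {foxtrot}) = ∅, so x is NOT a limit point.
  x = golf: open {golf} ∋ x has {golf} ∩ (A ∖ {golf}) = ∅, so x is NOT a limit point.
  x = hotel: open {golf, hotel} ∋ x has {golf, hotel} ∩ (A ∖ {hotel}) = ∅, so x is NOT a limit point.
Collecting: A' = ∅.


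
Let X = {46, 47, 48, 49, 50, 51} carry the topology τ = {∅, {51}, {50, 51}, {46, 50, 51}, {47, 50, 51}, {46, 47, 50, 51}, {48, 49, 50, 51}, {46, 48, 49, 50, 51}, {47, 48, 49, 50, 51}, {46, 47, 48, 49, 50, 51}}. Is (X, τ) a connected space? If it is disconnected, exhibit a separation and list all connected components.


(X, τ) is connected.

Find clopen sets (U ∈ τ with X ∖ U ∈ τ):
  U = ∅, X ∖ U = {46, 47, 48, 49, 50, 51} — both open, so U is clopen.
  U = {46, 47, 48, 49, 50, 51}, X ∖ U = ∅ — both open, so U is clopen.
Only trivial clopens (∅ and X) exist, so (X, τ) is connected.
Compute connected components by grouping points that agree on all clopens:
  component: {46, 47, 48, 49, 50, 51}


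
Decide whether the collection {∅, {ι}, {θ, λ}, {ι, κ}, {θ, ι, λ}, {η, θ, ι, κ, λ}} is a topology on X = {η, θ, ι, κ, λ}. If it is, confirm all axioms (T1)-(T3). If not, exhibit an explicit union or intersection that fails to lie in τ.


τ is NOT a topology on X.

Axiom (T1): ∅ ∈ τ? Yes; X ∈ τ? Yes.
Axiom (T2/T3): check pairwise unions and intersections of members of τ.
Counterexample for (T2): {θ, λ} ∪ {ι, κ} = {θ, ι, κ, λ} ∉ τ. Therefore τ is NOT a topology.


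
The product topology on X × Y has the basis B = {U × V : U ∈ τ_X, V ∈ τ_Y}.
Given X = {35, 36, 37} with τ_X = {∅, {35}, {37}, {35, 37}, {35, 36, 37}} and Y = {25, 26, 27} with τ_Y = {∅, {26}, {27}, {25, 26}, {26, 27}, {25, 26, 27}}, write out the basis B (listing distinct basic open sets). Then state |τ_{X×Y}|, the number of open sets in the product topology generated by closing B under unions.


Basis B = {∅ × ∅, {35} × {26}, {35} × {27}, {37} × {26}, {37} × {27}, {35} × {25, 26}, {35} × {26, 27}, {35, 37} × {26}, {35, 37} × {27}, {37} × {25, 26}, {37} × {26, 27}, {35} × {25, 26, 27}, {35, 36, 37} × {26}, {35, 36, 37} × {27}, {37} × {25, 26, 27}, {35, 37} × {25, 26}, {35, 37} × {26, 27}, {35, 37} × {25, 26, 27}, {35, 36, 37} × {25, 26}, {35, 36, 37} × {26, 27}, {35, 36, 37} × {25, 26, 27}}; |τ_{X×Y}| = 70.

Enumerate products U × V with U ∈ τ_X, V ∈ τ_Y (deduplicated):
  ∅ × ∅ = {} (∅)
  {35} × {26} = {(35,26)}
  {35} × {27} = {(35,27)}
  {37} × {26} = {(37,26)}
  {37} × {27} = {(37,27)}
  {35} × {25, 26} = {(35,25), (35,26)}
  {35} × {26, 27} = {(35,26), (35,27)}
  {35, 37} × {26} = {(35,26), (37,26)}
  {35, 37} × {27} = {(35,27), (37,27)}
  {37} × {25, 26} = {(37,25), (37,26)}
  {37} × {26, 27} = {(37,26), (37,27)}
  {35} × {25, 26, 27} = {(35,25), (35,26), (35,27)}
  {35, 36, 37} × {26} = {(35,26), (36,26), (37,26)}
  {35, 36, 37} × {27} = {(35,27), (36,27), (37,27)}
  {37} × {25, 26, 27} = {(37,25), (37,26), (37,27)}
  {35, 37} × {25, 26} = {(35,25), (35,26), (37,25), (37,26)}
  {35, 37} × {26, 27} = {(35,26), (35,27), (37,26), (37,27)}
  {35, 37} × {25, 26, 27} = {(35,25), (35,26), (35,27), (37,25), (37,26), (37,27)}
  {35, 36, 37} × {25, 26} = {(35,25), (35,26), (36,25), (36,26), (37,25), (37,26)}
  {35, 36, 37} × {26, 27} = {(35,26), (35,27), (36,26), (36,27), (37,26), (37,27)}
  {35, 36, 37} × {25, 26, 27} = {(35,25), (35,26), (35,27), (36,25), (36,26), (36,27), (37,25), (37,26), (37,27)}
These 21 distinct sets form the basis B.
Close under arbitrary unions to get τ_{X×Y}; counting gives |τ_{X×Y}| = 70.


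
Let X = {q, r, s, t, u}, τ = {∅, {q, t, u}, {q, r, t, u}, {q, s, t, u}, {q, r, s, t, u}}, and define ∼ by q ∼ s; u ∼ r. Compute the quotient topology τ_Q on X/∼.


X/∼ = {[q=s], [r=u], [t]}; |τ_Q| = 2.

Equivalence classes: [q=s], [r=u], [t].
Quotient map π: X → X/∼ sends q ↦ [q=s], r ↦ [r=u], s ↦ [q=s], t ↦ [t], u ↦ [r=u].
For each subset V ⊆ X/∼, compute π^{-1}(V) ⊆ X and check whether π^{-1}(V) ∈ τ. V is open in τ_Q iff π^{-1}(V) ∈ τ.
  V = {}: π^{-1}(V) = ∅ ∈ τ ✓.
  V = {[q=s]}: π^{-1}(V) = {q, s} ∉ τ ✗.
  V = {[r=u]}: π^{-1}(V) = {r, u} ∉ τ ✗.
  V = {[q=s], [r=u]}: π^{-1}(V) = {q, r, s, u} ∉ τ ✗.
  V = {[t]}: π^{-1}(V) = {t} ∉ τ ✗.
  V = {[q=s], [t]}: π^{-1}(V) = {q, s, t} ∉ τ ✗.
  V = {[r=u], [t]}: π^{-1}(V) = {r, t, u} ∉ τ ✗.
  V = {[q=s], [r=u], [t]}: π^{-1}(V) = {q, r, s, t, u} ∈ τ ✓.
Open sets in the quotient: τ_Q = {{}, {[q=s], [r=u], [t]}} (2 elements).


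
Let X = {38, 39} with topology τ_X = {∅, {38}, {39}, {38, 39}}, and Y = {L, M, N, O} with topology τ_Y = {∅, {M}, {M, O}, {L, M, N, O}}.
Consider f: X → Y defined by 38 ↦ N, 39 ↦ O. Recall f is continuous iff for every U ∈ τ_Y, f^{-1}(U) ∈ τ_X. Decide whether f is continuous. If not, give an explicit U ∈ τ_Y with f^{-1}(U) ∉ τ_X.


f IS continuous.

Compute f^{-1}(U) for each U ∈ τ_Y:
  U = ∅: f^{-1}(U) = ∅ ∈ τ_X ✓.
  U = {M}: f^{-1}(U) = ∅ ∈ τ_X ✓.
  U = {M, O}: f^{-1}(U) = {39} ∈ τ_X ✓.
  U = {L, M, N, O}: f^{-1}(U) = {38, 39} ∈ τ_X ✓.
Every preimage lies in τ_X, so f IS continuous.


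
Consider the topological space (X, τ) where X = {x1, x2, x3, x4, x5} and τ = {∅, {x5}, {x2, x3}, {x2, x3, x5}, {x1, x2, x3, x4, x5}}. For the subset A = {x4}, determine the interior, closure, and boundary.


int(A) = ∅, cl(A) = {x1, x4}, ∂A = {x1, x4}.

Closed sets in (X, τ) are complements of opens:
  closed(X, τ) = {∅, {x1, x4}, {x1, x4, x5}, {x1, x2, x3, x4}, {x1, x2, x3, x4, x5}}.
int(A) = ⋃ {U ∈ τ : U ⊆ A}. Opens contained in A: ∅.
Taking the union of these: int(A) = ∅.
cl(A) = ⋂ {C closed : A ⊆ C}. Closed sets containing A: {x1, x4}, {x1, x4, x5}, {x1, x2, x3, x4}, {x1, x2, x3, x4, x5}.
Intersecting these: cl(A) = {x1, x4}.
∂A = cl(A) ∖ int(A) = {x1, x4} ∖ ∅ = {x1, x4}.


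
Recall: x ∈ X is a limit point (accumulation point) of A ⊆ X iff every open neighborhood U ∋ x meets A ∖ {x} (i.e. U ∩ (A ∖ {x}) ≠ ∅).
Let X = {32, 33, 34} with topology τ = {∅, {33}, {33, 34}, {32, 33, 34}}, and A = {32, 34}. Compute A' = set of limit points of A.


A' = {32}

For each x ∈ X, list the open sets U ∈ τ with x ∈ U, then check whether U ∩ (A ∖ {x}) ≠ ∅ for every such U.
  x = 32: opens ∋ x are {32, 33, 34}; each meets A ∖ {32}, so x IS a limit point.
  x = 33: open {33} ∋ x has {33} ∩ (A ∖ {33}) = ∅, so x is NOT a limit point.
  x = 34: open {33, 34} ∋ x has {33, 34} ∩ (A ∖ {34}) = ∅, so x is NOT a limit point.
Collecting: A' = {32}.


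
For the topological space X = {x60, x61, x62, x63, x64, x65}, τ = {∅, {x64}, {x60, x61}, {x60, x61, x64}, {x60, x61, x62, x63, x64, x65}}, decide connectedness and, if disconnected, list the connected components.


(X, τ) is connected.

Find clopen sets (U ∈ τ with X ∖ U ∈ τ):
  U = ∅, X ∖ U = {x60, x61, x62, x63, x64, x65} — both open, so U is clopen.
  U = {x60, x61, x62, x63, x64, x65}, X ∖ U = ∅ — both open, so U is clopen.
Only trivial clopens (∅ and X) exist, so (X, τ) is connected.
Compute connected components by grouping points that agree on all clopens:
  component: {x60, x61, x62, x63, x64, x65}


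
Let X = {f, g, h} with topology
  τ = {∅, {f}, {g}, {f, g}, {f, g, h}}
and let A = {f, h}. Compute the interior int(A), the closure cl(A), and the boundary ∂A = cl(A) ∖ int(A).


int(A) = {f}, cl(A) = {f, h}, ∂A = {h}.

Closed sets in (X, τ) are complements of opens:
  closed(X, τ) = {∅, {h}, {f, h}, {g, h}, {f, g, h}}.
int(A) = ⋃ {U ∈ τ : U ⊆ A}. Opens contained in A: ∅, {f}.
Taking the union of these: int(A) = {f}.
cl(A) = ⋂ {C closed : A ⊆ C}. Closed sets containing A: {f, h}, {f, g, h}.
Intersecting these: cl(A) = {f, h}.
∂A = cl(A) ∖ int(A) = {f, h} ∖ {f} = {h}.


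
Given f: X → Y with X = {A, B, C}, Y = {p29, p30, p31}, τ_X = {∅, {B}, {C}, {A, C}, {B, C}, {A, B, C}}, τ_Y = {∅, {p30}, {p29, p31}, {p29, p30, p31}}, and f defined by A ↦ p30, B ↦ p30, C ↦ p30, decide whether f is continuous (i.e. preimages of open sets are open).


f IS continuous.

Compute f^{-1}(U) for each U ∈ τ_Y:
  U = ∅: f^{-1}(U) = ∅ ∈ τ_X ✓.
  U = {p30}: f^{-1}(U) = {A, B, C} ∈ τ_X ✓.
  U = {p29, p31}: f^{-1}(U) = ∅ ∈ τ_X ✓.
  U = {p29, p30, p31}: f^{-1}(U) = {A, B, C} ∈ τ_X ✓.
Every preimage lies in τ_X, so f IS continuous.


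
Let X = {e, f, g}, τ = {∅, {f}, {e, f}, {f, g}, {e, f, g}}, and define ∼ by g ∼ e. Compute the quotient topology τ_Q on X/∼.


X/∼ = {[e=g], [f]}; |τ_Q| = 3.

Equivalence classes: [e=g], [f].
Quotient map π: X → X/∼ sends e ↦ [e=g], f ↦ [f], g ↦ [e=g].
For each subset V ⊆ X/∼, compute π^{-1}(V) ⊆ X and check whether π^{-1}(V) ∈ τ. V is open in τ_Q iff π^{-1}(V) ∈ τ.
  V = {}: π^{-1}(V) = ∅ ∈ τ ✓.
  V = {[e=g]}: π^{-1}(V) = {e, g} ∉ τ ✗.
  V = {[f]}: π^{-1}(V) = {f} ∈ τ ✓.
  V = {[e=g], [f]}: π^{-1}(V) = {e, f, g} ∈ τ ✓.
Open sets in the quotient: τ_Q = {{}, {[f]}, {[e=g], [f]}} (3 elements).


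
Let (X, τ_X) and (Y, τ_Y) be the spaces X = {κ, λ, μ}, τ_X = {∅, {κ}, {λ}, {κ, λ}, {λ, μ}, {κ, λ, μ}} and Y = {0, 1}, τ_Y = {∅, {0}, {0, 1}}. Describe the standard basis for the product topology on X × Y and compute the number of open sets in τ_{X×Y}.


Basis B = {∅ × ∅, {κ} × {0}, {λ} × {0}, {κ} × {0, 1}, {κ, λ} × {0}, {λ} × {0, 1}, {λ, μ} × {0}, {κ, λ, μ} × {0}, {κ, λ} × {0, 1}, {λ, μ} × {0, 1}, {κ, λ, μ} × {0, 1}}; |τ_{X×Y}| = 18.

Enumerate products U × V with U ∈ τ_X, V ∈ τ_Y (deduplicated):
  ∅ × ∅ = {} (∅)
  {κ} × {0} = {(κ,0)}
  {λ} × {0} = {(λ,0)}
  {κ} × {0, 1} = {(κ,0), (κ,1)}
  {κ, λ} × {0} = {(κ,0), (λ,0)}
  {λ} × {0, 1} = {(λ,0), (λ,1)}
  {λ, μ} × {0} = {(λ,0), (μ,0)}
  {κ, λ, μ} × {0} = {(κ,0), (λ,0), (μ,0)}
  {κ, λ} × {0, 1} = {(κ,0), (κ,1), (λ,0), (λ,1)}
  {λ, μ} × {0, 1} = {(λ,0), (λ,1), (μ,0), (μ,1)}
  {κ, λ, μ} × {0, 1} = {(κ,0), (κ,1), (λ,0), (λ,1), (μ,0), (μ,1)}
These 11 distinct sets form the basis B.
Close under arbitrary unions to get τ_{X×Y}; counting gives |τ_{X×Y}| = 18.


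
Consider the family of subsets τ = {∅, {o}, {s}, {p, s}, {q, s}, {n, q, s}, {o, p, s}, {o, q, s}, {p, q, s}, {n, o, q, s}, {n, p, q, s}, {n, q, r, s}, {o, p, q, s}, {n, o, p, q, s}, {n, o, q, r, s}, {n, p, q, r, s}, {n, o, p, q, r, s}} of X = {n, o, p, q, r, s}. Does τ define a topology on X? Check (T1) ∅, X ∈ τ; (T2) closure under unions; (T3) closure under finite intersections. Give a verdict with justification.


τ is NOT a topology on X.

Axiom (T1): ∅ ∈ τ? Yes; X ∈ τ? Yes.
Axiom (T2/T3): check pairwise unions and intersections of members of τ.
Counterexample for (T2): {o} ∪ {s} = {o, s} ∉ τ. Therefore τ is NOT a topology.


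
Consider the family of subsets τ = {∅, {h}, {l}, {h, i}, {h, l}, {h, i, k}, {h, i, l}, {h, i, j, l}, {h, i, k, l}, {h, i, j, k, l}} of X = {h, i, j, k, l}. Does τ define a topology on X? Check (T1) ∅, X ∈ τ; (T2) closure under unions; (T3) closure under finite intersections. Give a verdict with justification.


τ IS a topology on X.

Axiom (T1): ∅ ∈ τ? Yes; X ∈ τ? Yes.
Axiom (T2/T3): check pairwise unions and intersections of members of τ.
All pairwise intersections and unions checked — each lies in τ. Therefore τ satisfies (T1), (T2), (T3): it IS a topology on X.


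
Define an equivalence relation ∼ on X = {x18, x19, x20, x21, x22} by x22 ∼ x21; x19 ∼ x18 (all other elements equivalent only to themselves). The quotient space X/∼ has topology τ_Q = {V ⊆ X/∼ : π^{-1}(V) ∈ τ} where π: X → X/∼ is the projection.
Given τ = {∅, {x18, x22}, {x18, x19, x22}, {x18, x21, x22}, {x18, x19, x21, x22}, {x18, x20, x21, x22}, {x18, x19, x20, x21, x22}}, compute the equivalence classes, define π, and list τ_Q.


X/∼ = {[x18=x19], [x20], [x21=x22]}; |τ_Q| = 3.

Equivalence classes: [x18=x19], [x20], [x21=x22].
Quotient map π: X → X/∼ sends x18 ↦ [x18=x19], x19 ↦ [x18=x19], x20 ↦ [x20], x21 ↦ [x21=x22], x22 ↦ [x21=x22].
For each subset V ⊆ X/∼, compute π^{-1}(V) ⊆ X and check whether π^{-1}(V) ∈ τ. V is open in τ_Q iff π^{-1}(V) ∈ τ.
  V = {}: π^{-1}(V) = ∅ ∈ τ ✓.
  V = {[x18=x19]}: π^{-1}(V) = {x18, x19} ∉ τ ✗.
  V = {[x20]}: π^{-1}(V) = {x20} ∉ τ ✗.
  V = {[x18=x19], [x20]}: π^{-1}(V) = {x18, x19, x20} ∉ τ ✗.
  V = {[x21=x22]}: π^{-1}(V) = {x21, x22} ∉ τ ✗.
  V = {[x18=x19], [x21=x22]}: π^{-1}(V) = {x18, x19, x21, x22} ∈ τ ✓.
  V = {[x20], [x21=x22]}: π^{-1}(V) = {x20, x21, x22} ∉ τ ✗.
  V = {[x18=x19], [x20], [x21=x22]}: π^{-1}(V) = {x18, x19, x20, x21, x22} ∈ τ ✓.
Open sets in the quotient: τ_Q = {{}, {[x18=x19], [x21=x22]}, {[x18=x19], [x20], [x21=x22]}} (3 elements).


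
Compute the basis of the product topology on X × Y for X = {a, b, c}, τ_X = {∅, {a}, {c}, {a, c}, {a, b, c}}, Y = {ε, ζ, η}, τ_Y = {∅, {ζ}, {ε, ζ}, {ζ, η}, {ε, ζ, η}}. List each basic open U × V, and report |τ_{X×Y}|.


Basis B = {∅ × ∅, {a} × {ζ}, {c} × {ζ}, {a} × {ε, ζ}, {a} × {ζ, η}, {a, c} × {ζ}, {c} × {ε, ζ}, {c} × {ζ, η}, {a} × {ε, ζ, η}, {a, b, c} × {ζ}, {c} × {ε, ζ, η}, {a, c} × {ε, ζ}, {a, c} × {ζ, η}, {a, c} × {ε, ζ, η}, {a, b, c} × {ε, ζ}, {a, b, c} × {ζ, η}, {a, b, c} × {ε, ζ, η}}; |τ_{X×Y}| = 50.

Enumerate products U × V with U ∈ τ_X, V ∈ τ_Y (deduplicated):
  ∅ × ∅ = {} (∅)
  {a} × {ζ} = {(a,ζ)}
  {c} × {ζ} = {(c,ζ)}
  {a} × {ε, ζ} = {(a,ε), (a,ζ)}
  {a} × {ζ, η} = {(a,ζ), (a,η)}
  {a, c} × {ζ} = {(a,ζ), (c,ζ)}
  {c} × {ε, ζ} = {(c,ε), (c,ζ)}
  {c} × {ζ, η} = {(c,ζ), (c,η)}
  {a} × {ε, ζ, η} = {(a,ε), (a,ζ), (a,η)}
  {a, b, c} × {ζ} = {(a,ζ), (b,ζ), (c,ζ)}
  {c} × {ε, ζ, η} = {(c,ε), (c,ζ), (c,η)}
  {a, c} × {ε, ζ} = {(a,ε), (a,ζ), (c,ε), (c,ζ)}
  {a, c} × {ζ, η} = {(a,ζ), (a,η), (c,ζ), (c,η)}
  {a, c} × {ε, ζ, η} = {(a,ε), (a,ζ), (a,η), (c,ε), (c,ζ), (c,η)}
  {a, b, c} × {ε, ζ} = {(a,ε), (a,ζ), (b,ε), (b,ζ), (c,ε), (c,ζ)}
  {a, b, c} × {ζ, η} = {(a,ζ), (a,η), (b,ζ), (b,η), (c,ζ), (c,η)}
  {a, b, c} × {ε, ζ, η} = {(a,ε), (a,ζ), (a,η), (b,ε), (b,ζ), (b,η), (c,ε), (c,ζ), (c,η)}
These 17 distinct sets form the basis B.
Close under arbitrary unions to get τ_{X×Y}; counting gives |τ_{X×Y}| = 50.
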